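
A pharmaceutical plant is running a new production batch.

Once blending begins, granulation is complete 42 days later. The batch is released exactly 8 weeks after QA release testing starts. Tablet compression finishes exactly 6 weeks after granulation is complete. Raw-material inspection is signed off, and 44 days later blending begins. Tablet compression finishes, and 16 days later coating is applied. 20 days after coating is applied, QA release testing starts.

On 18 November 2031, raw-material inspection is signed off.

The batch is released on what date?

25 June 2032

Raw-material inspection is signed off: Nov 18, 2031.
Blending begins: Nov 18, 2031 + 44 days = Jan 1, 2032.
Granulation is complete: Jan 1, 2032 + 42 days = Feb 12, 2032.
Tablet compression finishes: Feb 12, 2032 + 6 weeks = Mar 25, 2032.
Coating is applied: Mar 25, 2032 + 16 days = Apr 10, 2032.
QA release testing starts: Apr 10, 2032 + 20 days = Apr 30, 2032.
The batch is released: Apr 30, 2032 + 8 weeks = Jun 25, 2032.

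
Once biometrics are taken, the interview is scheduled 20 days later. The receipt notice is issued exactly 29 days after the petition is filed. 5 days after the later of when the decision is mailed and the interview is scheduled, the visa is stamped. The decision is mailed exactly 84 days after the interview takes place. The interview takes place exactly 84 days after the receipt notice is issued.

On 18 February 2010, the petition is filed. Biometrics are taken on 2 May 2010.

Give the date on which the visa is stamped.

8 September 2010

The petition is filed: Feb 18, 2010.
The receipt notice is issued: Feb 18, 2010 + 29 days = Mar 19, 2010.
The interview takes place: Mar 19, 2010 + 84 days = Jun 11, 2010.
The decision is mailed: Jun 11, 2010 + 84 days = Sep 3, 2010.
Biometrics are taken: May 2, 2010.
The interview is scheduled: May 2, 2010 + 20 days = May 22, 2010.
Both prerequisites met — the decision is mailed (Sep 3, 2010), the interview is scheduled (May 22, 2010); the later is Sep 3, 2010.
The visa is stamped: Sep 3, 2010 + 5 days = Sep 8, 2010.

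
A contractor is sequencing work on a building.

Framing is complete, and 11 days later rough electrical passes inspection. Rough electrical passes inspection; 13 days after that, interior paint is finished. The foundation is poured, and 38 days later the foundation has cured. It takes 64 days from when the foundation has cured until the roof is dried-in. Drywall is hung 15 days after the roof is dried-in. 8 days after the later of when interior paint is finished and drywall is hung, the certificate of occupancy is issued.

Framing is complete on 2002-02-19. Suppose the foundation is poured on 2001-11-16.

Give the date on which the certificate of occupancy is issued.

2002-03-23

Framing is complete: Feb 19, 2002.
Rough electrical passes inspection: Feb 19, 2002 + 11 days = Mar 2, 2002.
Interior paint is finished: Mar 2, 2002 + 13 days = Mar 15, 2002.
The foundation is poured: Nov 16, 2001.
The foundation has cured: Nov 16, 2001 + 38 days = Dec 24, 2001.
The roof is dried-in: Dec 24, 2001 + 64 days = Feb 26, 2002.
Drywall is hung: Feb 26, 2002 + 15 days = Mar 13, 2002.
Both prerequisites met — interior paint is finished (Mar 15, 2002), drywall is hung (Mar 13, 2002); the later is Mar 15, 2002.
The certificate of occupancy is issued: Mar 15, 2002 + 8 days = Mar 23, 2002.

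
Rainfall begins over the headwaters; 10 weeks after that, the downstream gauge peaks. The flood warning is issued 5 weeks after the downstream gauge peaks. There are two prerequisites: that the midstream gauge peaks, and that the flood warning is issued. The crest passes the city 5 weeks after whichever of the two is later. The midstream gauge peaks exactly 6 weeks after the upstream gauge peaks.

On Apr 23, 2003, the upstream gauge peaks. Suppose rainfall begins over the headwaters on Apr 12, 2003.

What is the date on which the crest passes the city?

Aug 30, 2003

The upstream gauge peaks: Apr 23, 2003.
The midstream gauge peaks: Apr 23, 2003 + 6 weeks = Jun 4, 2003.
Rainfall begins over the headwaters: Apr 12, 2003.
The downstream gauge peaks: Apr 12, 2003 + 10 weeks = Jun 21, 2003.
The flood warning is issued: Jun 21, 2003 + 5 weeks = Jul 26, 2003.
Both prerequisites met — the midstream gauge peaks (Jun 4, 2003), the flood warning is issued (Jul 26, 2003); the later is Jul 26, 2003.
The crest passes the city: Jul 26, 2003 + 5 weeks = Aug 30, 2003.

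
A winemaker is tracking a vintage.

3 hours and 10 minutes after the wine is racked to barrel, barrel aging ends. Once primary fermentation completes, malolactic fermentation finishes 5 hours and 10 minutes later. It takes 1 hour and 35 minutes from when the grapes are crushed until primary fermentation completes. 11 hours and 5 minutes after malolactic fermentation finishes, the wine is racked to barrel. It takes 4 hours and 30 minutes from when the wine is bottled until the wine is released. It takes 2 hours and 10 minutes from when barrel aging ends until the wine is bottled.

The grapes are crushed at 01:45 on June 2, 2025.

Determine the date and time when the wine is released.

05:25 on June 3, 2025

The grapes are crushed: 01:45 Jun 2, 2025.
Primary fermentation completes: 01:45 Jun 2, 2025 + 1h35m = 03:20 Jun 2, 2025.
Malolactic fermentation finishes: 03:20 Jun 2, 2025 + 5h10m = 08:30 Jun 2, 2025.
The wine is racked to barrel: 08:30 Jun 2, 2025 + 11h05m = 19:35 Jun 2, 2025.
Barrel aging ends: 19:35 Jun 2, 2025 + 3h10m = 22:45 Jun 2, 2025.
The wine is bottled: 22:45 Jun 2, 2025 + 2h10m = 00:55 Jun 3, 2025.
The wine is released: 00:55 Jun 3, 2025 + 4h30m = 05:25 Jun 3, 2025.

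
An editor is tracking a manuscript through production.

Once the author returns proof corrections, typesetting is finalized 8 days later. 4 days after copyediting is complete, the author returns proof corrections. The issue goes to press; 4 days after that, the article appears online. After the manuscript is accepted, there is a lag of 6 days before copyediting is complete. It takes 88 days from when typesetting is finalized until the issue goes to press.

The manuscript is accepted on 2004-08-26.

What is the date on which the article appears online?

The manuscript is accepted: Aug 26, 2004.
Copyediting is complete: Aug 26, 2004 + 6 days = Sep 1, 2004.
The author returns proof corrections: Sep 1, 2004 + 4 days = Sep 5, 2004.
Typesetting is finalized: Sep 5, 2004 + 8 days = Sep 13, 2004.
The issue goes to press: Sep 13, 2004 + 88 days = Dec 10, 2004.
The article appears online: Dec 10, 2004 + 4 days = Dec 14, 2004.

2004-12-14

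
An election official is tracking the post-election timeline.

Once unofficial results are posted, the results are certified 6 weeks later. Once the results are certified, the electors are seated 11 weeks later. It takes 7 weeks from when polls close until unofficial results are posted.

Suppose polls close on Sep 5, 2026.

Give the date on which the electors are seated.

Feb 20, 2027

Polls close: Sep 5, 2026.
Unofficial results are posted: Sep 5, 2026 + 7 weeks = Oct 24, 2026.
The results are certified: Oct 24, 2026 + 6 weeks = Dec 5, 2026.
The electors are seated: Dec 5, 2026 + 11 weeks = Feb 20, 2027.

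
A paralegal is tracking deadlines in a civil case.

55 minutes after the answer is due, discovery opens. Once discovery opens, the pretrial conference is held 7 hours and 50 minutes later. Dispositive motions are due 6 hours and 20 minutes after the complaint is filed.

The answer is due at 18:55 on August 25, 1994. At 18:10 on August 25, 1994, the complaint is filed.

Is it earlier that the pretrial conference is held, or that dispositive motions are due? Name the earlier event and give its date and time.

The answer is due: 18:55 Aug 25, 1994.
Discovery opens: 18:55 Aug 25, 1994 + 55m = 19:50 Aug 25, 1994.
The pretrial conference is held: 19:50 Aug 25, 1994 + 7h50m = 03:40 Aug 26, 1994.
The complaint is filed: 18:10 Aug 25, 1994.
Dispositive motions are due: 18:10 Aug 25, 1994 + 6h20m = 00:30 Aug 26, 1994.
Comparing: the pretrial conference is held at 03:40 Aug 26, 1994 vs dispositive motions are due at 00:30 Aug 26, 1994. Earlier: dispositive motions are due.

Dispositive motions are due — 00:30 on August 26, 1994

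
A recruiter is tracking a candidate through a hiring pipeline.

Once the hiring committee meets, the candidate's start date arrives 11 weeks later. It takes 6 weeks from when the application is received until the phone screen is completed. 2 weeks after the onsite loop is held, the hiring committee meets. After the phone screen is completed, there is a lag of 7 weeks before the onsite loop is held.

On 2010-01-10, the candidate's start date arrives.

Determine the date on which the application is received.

The candidate's start date arrives: Jan 10, 2010.
The hiring committee meets: Jan 10, 2010 − 11 weeks = Oct 25, 2009.
The onsite loop is held: Oct 25, 2009 − 2 weeks = Oct 11, 2009.
The phone screen is completed: Oct 11, 2009 − 7 weeks = Aug 23, 2009.
The application is received: Aug 23, 2009 − 6 weeks = Jul 12, 2009.

2009-07-12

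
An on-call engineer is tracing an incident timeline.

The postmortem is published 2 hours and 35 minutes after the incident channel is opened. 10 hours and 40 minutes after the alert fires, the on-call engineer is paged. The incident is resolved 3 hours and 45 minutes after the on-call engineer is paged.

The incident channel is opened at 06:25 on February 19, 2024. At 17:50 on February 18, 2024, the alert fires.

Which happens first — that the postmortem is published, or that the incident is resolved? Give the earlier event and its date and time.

The incident channel is opened: 06:25 Feb 19, 2024.
The postmortem is published: 06:25 Feb 19, 2024 + 2h35m = 09:00 Feb 19, 2024.
The alert fires: 17:50 Feb 18, 2024.
The on-call engineer is paged: 17:50 Feb 18, 2024 + 10h40m = 04:30 Feb 19, 2024.
The incident is resolved: 04:30 Feb 19, 2024 + 3h45m = 08:15 Feb 19, 2024.
Comparing: the postmortem is published at 09:00 Feb 19, 2024 vs the incident is resolved at 08:15 Feb 19, 2024. Earlier: the incident is resolved.

The incident is resolved — 08:15 on February 19, 2024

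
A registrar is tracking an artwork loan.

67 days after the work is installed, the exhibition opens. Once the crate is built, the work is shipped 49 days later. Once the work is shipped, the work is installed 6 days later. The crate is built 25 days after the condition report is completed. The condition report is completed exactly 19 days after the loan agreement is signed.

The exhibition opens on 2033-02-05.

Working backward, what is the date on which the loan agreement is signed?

The exhibition opens: Feb 5, 2033.
The work is installed: Feb 5, 2033 − 67 days = Nov 30, 2032.
The work is shipped: Nov 30, 2032 − 6 days = Nov 24, 2032.
The crate is built: Nov 24, 2032 − 49 days = Oct 6, 2032.
The condition report is completed: Oct 6, 2032 − 25 days = Sep 11, 2032.
The loan agreement is signed: Sep 11, 2032 − 19 days = Aug 23, 2032.

2032-08-23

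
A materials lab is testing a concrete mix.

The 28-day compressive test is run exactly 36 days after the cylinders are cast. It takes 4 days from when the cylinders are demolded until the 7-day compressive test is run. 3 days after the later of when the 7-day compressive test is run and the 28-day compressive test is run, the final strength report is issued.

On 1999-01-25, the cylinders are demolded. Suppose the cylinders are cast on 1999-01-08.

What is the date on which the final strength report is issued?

The cylinders are demolded: Jan 25, 1999.
The 7-day compressive test is run: Jan 25, 1999 + 4 days = Jan 29, 1999.
The cylinders are cast: Jan 8, 1999.
The 28-day compressive test is run: Jan 8, 1999 + 36 days = Feb 13, 1999.
Both prerequisites met — the 7-day compressive test is run (Jan 29, 1999), the 28-day compressive test is run (Feb 13, 1999); the later is Feb 13, 1999.
The final strength report is issued: Feb 13, 1999 + 3 days = Feb 16, 1999.

1999-02-16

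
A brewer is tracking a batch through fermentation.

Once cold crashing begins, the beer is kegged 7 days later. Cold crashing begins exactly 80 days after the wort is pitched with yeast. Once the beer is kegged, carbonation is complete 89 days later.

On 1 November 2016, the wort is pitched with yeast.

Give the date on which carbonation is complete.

The wort is pitched with yeast: Nov 1, 2016.
Cold crashing begins: Nov 1, 2016 + 80 days = Jan 20, 2017.
The beer is kegged: Jan 20, 2017 + 7 days = Jan 27, 2017.
Carbonation is complete: Jan 27, 2017 + 89 days = Apr 26, 2017.

26 April 2017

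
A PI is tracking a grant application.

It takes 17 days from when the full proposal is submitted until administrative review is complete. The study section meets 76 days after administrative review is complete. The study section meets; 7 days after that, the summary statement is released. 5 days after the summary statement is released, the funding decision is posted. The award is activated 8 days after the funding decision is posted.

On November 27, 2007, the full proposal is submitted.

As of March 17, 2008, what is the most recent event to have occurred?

The full proposal is submitted: Nov 27, 2007.
Administrative review is complete: Nov 27, 2007 + 17 days = Dec 14, 2007.
The study section meets: Dec 14, 2007 + 76 days = Feb 28, 2008.
The summary statement is released: Feb 28, 2008 + 7 days = Mar 6, 2008.
The funding decision is posted: Mar 6, 2008 + 5 days = Mar 11, 2008.
The award is activated: Mar 11, 2008 + 8 days = Mar 19, 2008.
Mar 17, 2008 falls between when the funding decision is posted (Mar 11, 2008) and when the award is activated (Mar 19, 2008).

The funding decision is posted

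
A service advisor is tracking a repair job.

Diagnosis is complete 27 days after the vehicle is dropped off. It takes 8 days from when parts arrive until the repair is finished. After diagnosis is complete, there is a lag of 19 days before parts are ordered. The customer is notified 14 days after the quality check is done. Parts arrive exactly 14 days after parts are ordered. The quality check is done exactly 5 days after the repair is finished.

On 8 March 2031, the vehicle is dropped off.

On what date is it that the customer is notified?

3 June 2031

The vehicle is dropped off: Mar 8, 2031.
Diagnosis is complete: Mar 8, 2031 + 27 days = Apr 4, 2031.
Parts are ordered: Apr 4, 2031 + 19 days = Apr 23, 2031.
Parts arrive: Apr 23, 2031 + 14 days = May 7, 2031.
The repair is finished: May 7, 2031 + 8 days = May 15, 2031.
The quality check is done: May 15, 2031 + 5 days = May 20, 2031.
The customer is notified: May 20, 2031 + 14 days = Jun 3, 2031.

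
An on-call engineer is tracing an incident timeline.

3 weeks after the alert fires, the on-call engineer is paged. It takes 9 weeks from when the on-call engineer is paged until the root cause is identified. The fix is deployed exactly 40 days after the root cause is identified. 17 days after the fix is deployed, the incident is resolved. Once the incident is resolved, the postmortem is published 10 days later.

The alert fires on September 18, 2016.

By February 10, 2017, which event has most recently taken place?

The alert fires: Sep 18, 2016.
The on-call engineer is paged: Sep 18, 2016 + 3 weeks = Oct 9, 2016.
The root cause is identified: Oct 9, 2016 + 9 weeks = Dec 11, 2016.
The fix is deployed: Dec 11, 2016 + 40 days = Jan 20, 2017.
The incident is resolved: Jan 20, 2017 + 17 days = Feb 6, 2017.
The postmortem is published: Feb 6, 2017 + 10 days = Feb 16, 2017.
Feb 10, 2017 falls between when the incident is resolved (Feb 6, 2017) and when the postmortem is published (Feb 16, 2017).

The incident is resolved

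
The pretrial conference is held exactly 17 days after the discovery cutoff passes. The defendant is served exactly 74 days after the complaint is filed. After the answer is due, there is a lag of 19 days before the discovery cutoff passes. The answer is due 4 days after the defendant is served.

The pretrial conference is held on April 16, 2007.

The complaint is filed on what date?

December 23, 2006

The pretrial conference is held: Apr 16, 2007.
The discovery cutoff passes: Apr 16, 2007 − 17 days = Mar 30, 2007.
The answer is due: Mar 30, 2007 − 19 days = Mar 11, 2007.
The defendant is served: Mar 11, 2007 − 4 days = Mar 7, 2007.
The complaint is filed: Mar 7, 2007 − 74 days = Dec 23, 2006.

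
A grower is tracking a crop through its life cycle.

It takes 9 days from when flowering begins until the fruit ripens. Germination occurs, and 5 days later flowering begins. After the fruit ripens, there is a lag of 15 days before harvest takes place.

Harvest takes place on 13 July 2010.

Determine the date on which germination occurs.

Harvest takes place: Jul 13, 2010.
The fruit ripens: Jul 13, 2010 − 15 days = Jun 28, 2010.
Flowering begins: Jun 28, 2010 − 9 days = Jun 19, 2010.
Germination occurs: Jun 19, 2010 − 5 days = Jun 14, 2010.

14 June 2010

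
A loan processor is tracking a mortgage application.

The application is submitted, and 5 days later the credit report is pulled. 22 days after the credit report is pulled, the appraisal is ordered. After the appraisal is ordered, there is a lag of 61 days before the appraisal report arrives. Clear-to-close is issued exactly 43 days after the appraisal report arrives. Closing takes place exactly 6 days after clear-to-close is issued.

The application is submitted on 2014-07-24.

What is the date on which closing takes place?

The application is submitted: Jul 24, 2014.
The credit report is pulled: Jul 24, 2014 + 5 days = Jul 29, 2014.
The appraisal is ordered: Jul 29, 2014 + 22 days = Aug 20, 2014.
The appraisal report arrives: Aug 20, 2014 + 61 days = Oct 20, 2014.
Clear-to-close is issued: Oct 20, 2014 + 43 days = Dec 2, 2014.
Closing takes place: Dec 2, 2014 + 6 days = Dec 8, 2014.

2014-12-08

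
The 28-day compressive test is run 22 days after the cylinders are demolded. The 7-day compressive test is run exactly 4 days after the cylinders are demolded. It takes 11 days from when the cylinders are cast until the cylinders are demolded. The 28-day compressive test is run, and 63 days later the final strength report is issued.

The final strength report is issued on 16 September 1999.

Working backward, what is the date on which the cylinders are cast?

The final strength report is issued: Sep 16, 1999.
The 28-day compressive test is run: Sep 16, 1999 − 63 days = Jul 15, 1999.
The cylinders are demolded: Jul 15, 1999 − 22 days = Jun 23, 1999.
The cylinders are cast: Jun 23, 1999 − 11 days = Jun 12, 1999.

12 June 1999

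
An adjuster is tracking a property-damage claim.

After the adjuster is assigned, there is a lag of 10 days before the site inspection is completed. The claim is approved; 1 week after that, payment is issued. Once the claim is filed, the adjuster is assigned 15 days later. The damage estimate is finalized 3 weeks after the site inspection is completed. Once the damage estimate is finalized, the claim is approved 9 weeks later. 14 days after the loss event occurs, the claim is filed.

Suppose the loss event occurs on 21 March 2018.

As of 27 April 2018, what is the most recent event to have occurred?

The loss event occurs: Mar 21, 2018.
The claim is filed: Mar 21, 2018 + 14 days = Apr 4, 2018.
The adjuster is assigned: Apr 4, 2018 + 15 days = Apr 19, 2018.
The site inspection is completed: Apr 19, 2018 + 10 days = Apr 29, 2018.
The damage estimate is finalized: Apr 29, 2018 + 3 weeks = May 20, 2018.
The claim is approved: May 20, 2018 + 9 weeks = Jul 22, 2018.
Payment is issued: Jul 22, 2018 + 1 week = Jul 29, 2018.
Apr 27, 2018 falls between when the adjuster is assigned (Apr 19, 2018) and when the site inspection is completed (Apr 29, 2018).

The adjuster is assigned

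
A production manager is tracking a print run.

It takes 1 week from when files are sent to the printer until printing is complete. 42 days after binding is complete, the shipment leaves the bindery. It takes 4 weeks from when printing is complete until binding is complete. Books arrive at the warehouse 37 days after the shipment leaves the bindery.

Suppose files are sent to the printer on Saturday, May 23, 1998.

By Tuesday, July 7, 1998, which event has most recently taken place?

Files are sent to the printer: May 23, 1998.
Printing is complete: May 23, 1998 + 1 week = May 30, 1998.
Binding is complete: May 30, 1998 + 4 weeks = Jun 27, 1998.
The shipment leaves the bindery: Jun 27, 1998 + 42 days = Aug 8, 1998.
Books arrive at the warehouse: Aug 8, 1998 + 37 days = Sep 14, 1998.
Jul 7, 1998 falls between when binding is complete (Jun 27, 1998) and when the shipment leaves the bindery (Aug 8, 1998).

Binding is complete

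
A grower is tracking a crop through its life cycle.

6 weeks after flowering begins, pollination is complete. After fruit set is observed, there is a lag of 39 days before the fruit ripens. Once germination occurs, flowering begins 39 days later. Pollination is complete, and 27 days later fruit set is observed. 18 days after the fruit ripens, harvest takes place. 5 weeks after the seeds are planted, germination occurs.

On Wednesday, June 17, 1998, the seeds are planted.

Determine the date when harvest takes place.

The seeds are planted: Jun 17, 1998.
Germination occurs: Jun 17, 1998 + 5 weeks = Jul 22, 1998.
Flowering begins: Jul 22, 1998 + 39 days = Aug 30, 1998.
Pollination is complete: Aug 30, 1998 + 6 weeks = Oct 11, 1998.
Fruit set is observed: Oct 11, 1998 + 27 days = Nov 7, 1998.
The fruit ripens: Nov 7, 1998 + 39 days = Dec 16, 1998.
Harvest takes place: Dec 16, 1998 + 18 days = Jan 3, 1999.

Sunday, January 3, 1999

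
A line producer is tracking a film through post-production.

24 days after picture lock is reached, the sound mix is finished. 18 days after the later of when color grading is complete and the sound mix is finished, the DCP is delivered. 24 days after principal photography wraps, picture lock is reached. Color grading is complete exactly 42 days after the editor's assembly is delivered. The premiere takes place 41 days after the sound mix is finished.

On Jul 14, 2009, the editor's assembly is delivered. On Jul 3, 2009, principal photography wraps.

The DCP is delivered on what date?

The editor's assembly is delivered: Jul 14, 2009.
Color grading is complete: Jul 14, 2009 + 42 days = Aug 25, 2009.
Principal photography wraps: Jul 3, 2009.
Picture lock is reached: Jul 3, 2009 + 24 days = Jul 27, 2009.
The sound mix is finished: Jul 27, 2009 + 24 days = Aug 20, 2009.
Both prerequisites met — color grading is complete (Aug 25, 2009), the sound mix is finished (Aug 20, 2009); the later is Aug 25, 2009.
The DCP is delivered: Aug 25, 2009 + 18 days = Sep 12, 2009.

Sep 12, 2009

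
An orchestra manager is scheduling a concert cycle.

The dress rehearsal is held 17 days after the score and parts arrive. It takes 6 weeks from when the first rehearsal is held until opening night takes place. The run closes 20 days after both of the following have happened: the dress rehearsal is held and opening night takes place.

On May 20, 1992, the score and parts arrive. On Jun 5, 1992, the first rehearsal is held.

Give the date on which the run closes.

Aug 6, 1992

The score and parts arrive: May 20, 1992.
The dress rehearsal is held: May 20, 1992 + 17 days = Jun 6, 1992.
The first rehearsal is held: Jun 5, 1992.
Opening night takes place: Jun 5, 1992 + 6 weeks = Jul 17, 1992.
Both prerequisites met — the dress rehearsal is held (Jun 6, 1992), opening night takes place (Jul 17, 1992); the later is Jul 17, 1992.
The run closes: Jul 17, 1992 + 20 days = Aug 6, 1992.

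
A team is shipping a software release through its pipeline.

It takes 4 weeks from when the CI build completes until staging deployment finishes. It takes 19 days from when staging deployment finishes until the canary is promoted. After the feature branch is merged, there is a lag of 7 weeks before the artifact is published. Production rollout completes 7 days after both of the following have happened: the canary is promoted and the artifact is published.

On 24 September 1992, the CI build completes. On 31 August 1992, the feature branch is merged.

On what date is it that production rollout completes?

The CI build completes: Sep 24, 1992.
Staging deployment finishes: Sep 24, 1992 + 4 weeks = Oct 22, 1992.
The canary is promoted: Oct 22, 1992 + 19 days = Nov 10, 1992.
The feature branch is merged: Aug 31, 1992.
The artifact is published: Aug 31, 1992 + 7 weeks = Oct 19, 1992.
Both prerequisites met — the canary is promoted (Nov 10, 1992), the artifact is published (Oct 19, 1992); the later is Nov 10, 1992.
Production rollout completes: Nov 10, 1992 + 7 days = Nov 17, 1992.

17 November 1992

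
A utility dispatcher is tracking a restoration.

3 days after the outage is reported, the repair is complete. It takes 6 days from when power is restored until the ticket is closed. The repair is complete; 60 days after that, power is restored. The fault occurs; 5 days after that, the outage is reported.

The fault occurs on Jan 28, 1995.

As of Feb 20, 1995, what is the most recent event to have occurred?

The repair is complete

The fault occurs: Jan 28, 1995.
The outage is reported: Jan 28, 1995 + 5 days = Feb 2, 1995.
The repair is complete: Feb 2, 1995 + 3 days = Feb 5, 1995.
Power is restored: Feb 5, 1995 + 60 days = Apr 6, 1995.
The ticket is closed: Apr 6, 1995 + 6 days = Apr 12, 1995.
Feb 20, 1995 falls between when the repair is complete (Feb 5, 1995) and when power is restored (Apr 6, 1995).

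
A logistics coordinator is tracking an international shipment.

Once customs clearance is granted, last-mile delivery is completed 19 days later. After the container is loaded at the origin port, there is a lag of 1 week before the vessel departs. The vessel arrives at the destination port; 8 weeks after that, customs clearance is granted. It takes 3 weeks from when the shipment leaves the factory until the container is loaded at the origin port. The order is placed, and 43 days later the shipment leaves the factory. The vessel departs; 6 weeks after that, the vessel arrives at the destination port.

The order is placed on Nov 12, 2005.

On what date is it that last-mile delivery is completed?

May 19, 2006

The order is placed: Nov 12, 2005.
The shipment leaves the factory: Nov 12, 2005 + 43 days = Dec 25, 2005.
The container is loaded at the origin port: Dec 25, 2005 + 3 weeks = Jan 15, 2006.
The vessel departs: Jan 15, 2006 + 1 week = Jan 22, 2006.
The vessel arrives at the destination port: Jan 22, 2006 + 6 weeks = Mar 5, 2006.
Customs clearance is granted: Mar 5, 2006 + 8 weeks = Apr 30, 2006.
Last-mile delivery is completed: Apr 30, 2006 + 19 days = May 19, 2006.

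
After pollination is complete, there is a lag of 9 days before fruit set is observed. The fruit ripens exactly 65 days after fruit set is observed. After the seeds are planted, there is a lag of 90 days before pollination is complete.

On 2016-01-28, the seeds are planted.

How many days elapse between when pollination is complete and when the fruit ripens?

Causal path: pollination is complete → fruit set is observed → the fruit ripens.
Total delay along the path: 9 + 65 = 74 days.

74 days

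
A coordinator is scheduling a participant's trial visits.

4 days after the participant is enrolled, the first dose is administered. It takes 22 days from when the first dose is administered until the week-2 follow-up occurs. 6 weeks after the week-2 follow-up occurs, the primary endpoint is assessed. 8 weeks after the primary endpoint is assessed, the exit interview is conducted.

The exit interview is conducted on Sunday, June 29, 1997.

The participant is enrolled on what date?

The exit interview is conducted: Jun 29, 1997.
The primary endpoint is assessed: Jun 29, 1997 − 8 weeks = May 4, 1997.
The week-2 follow-up occurs: May 4, 1997 − 6 weeks = Mar 23, 1997.
The first dose is administered: Mar 23, 1997 − 22 days = Mar 1, 1997.
The participant is enrolled: Mar 1, 1997 − 4 days = Feb 25, 1997.

Tuesday, February 25, 1997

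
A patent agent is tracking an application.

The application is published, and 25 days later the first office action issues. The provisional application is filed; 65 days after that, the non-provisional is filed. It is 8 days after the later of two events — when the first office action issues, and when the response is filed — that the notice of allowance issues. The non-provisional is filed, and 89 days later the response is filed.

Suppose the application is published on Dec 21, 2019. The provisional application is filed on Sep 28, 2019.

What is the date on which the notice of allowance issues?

Mar 8, 2020

The application is published: Dec 21, 2019.
The first office action issues: Dec 21, 2019 + 25 days = Jan 15, 2020.
The provisional application is filed: Sep 28, 2019.
The non-provisional is filed: Sep 28, 2019 + 65 days = Dec 2, 2019.
The response is filed: Dec 2, 2019 + 89 days = Feb 29, 2020.
Both prerequisites met — the first office action issues (Jan 15, 2020), the response is filed (Feb 29, 2020); the later is Feb 29, 2020.
The notice of allowance issues: Feb 29, 2020 + 8 days = Mar 8, 2020.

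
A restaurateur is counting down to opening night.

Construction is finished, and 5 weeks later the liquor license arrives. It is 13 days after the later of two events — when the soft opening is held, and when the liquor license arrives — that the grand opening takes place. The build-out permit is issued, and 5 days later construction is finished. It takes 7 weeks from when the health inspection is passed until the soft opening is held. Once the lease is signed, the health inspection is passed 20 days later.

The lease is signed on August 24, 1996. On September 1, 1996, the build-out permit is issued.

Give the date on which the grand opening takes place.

The lease is signed: Aug 24, 1996.
The health inspection is passed: Aug 24, 1996 + 20 days = Sep 13, 1996.
The soft opening is held: Sep 13, 1996 + 7 weeks = Nov 1, 1996.
The build-out permit is issued: Sep 1, 1996.
Construction is finished: Sep 1, 1996 + 5 days = Sep 6, 1996.
The liquor license arrives: Sep 6, 1996 + 5 weeks = Oct 11, 1996.
Both prerequisites met — the soft opening is held (Nov 1, 1996), the liquor license arrives (Oct 11, 1996); the later is Nov 1, 1996.
The grand opening takes place: Nov 1, 1996 + 13 days = Nov 14, 1996.

November 14, 1996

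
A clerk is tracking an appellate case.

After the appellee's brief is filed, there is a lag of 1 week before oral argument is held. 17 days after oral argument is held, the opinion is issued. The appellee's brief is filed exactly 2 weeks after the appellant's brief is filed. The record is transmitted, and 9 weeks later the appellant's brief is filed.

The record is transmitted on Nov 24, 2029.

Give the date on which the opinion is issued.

The record is transmitted: Nov 24, 2029.
The appellant's brief is filed: Nov 24, 2029 + 9 weeks = Jan 26, 2030.
The appellee's brief is filed: Jan 26, 2030 + 2 weeks = Feb 9, 2030.
Oral argument is held: Feb 9, 2030 + 1 week = Feb 16, 2030.
The opinion is issued: Feb 16, 2030 + 17 days = Mar 5, 2030.

Mar 5, 2030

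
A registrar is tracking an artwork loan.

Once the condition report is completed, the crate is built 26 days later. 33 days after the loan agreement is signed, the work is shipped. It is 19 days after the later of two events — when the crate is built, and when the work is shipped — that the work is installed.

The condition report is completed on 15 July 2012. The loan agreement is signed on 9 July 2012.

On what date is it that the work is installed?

The condition report is completed: Jul 15, 2012.
The crate is built: Jul 15, 2012 + 26 days = Aug 10, 2012.
The loan agreement is signed: Jul 9, 2012.
The work is shipped: Jul 9, 2012 + 33 days = Aug 11, 2012.
Both prerequisites met — the crate is built (Aug 10, 2012), the work is shipped (Aug 11, 2012); the later is Aug 11, 2012.
The work is installed: Aug 11, 2012 + 19 days = Aug 30, 2012.

30 August 2012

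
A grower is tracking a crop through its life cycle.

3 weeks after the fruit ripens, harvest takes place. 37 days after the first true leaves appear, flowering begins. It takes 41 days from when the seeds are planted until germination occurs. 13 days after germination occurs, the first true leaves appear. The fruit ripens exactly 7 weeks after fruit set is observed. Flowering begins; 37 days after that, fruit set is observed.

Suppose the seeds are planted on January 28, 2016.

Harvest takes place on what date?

The seeds are planted: Jan 28, 2016.
Germination occurs: Jan 28, 2016 + 41 days = Mar 9, 2016.
The first true leaves appear: Mar 9, 2016 + 13 days = Mar 22, 2016.
Flowering begins: Mar 22, 2016 + 37 days = Apr 28, 2016.
Fruit set is observed: Apr 28, 2016 + 37 days = Jun 4, 2016.
The fruit ripens: Jun 4, 2016 + 7 weeks = Jul 23, 2016.
Harvest takes place: Jul 23, 2016 + 3 weeks = Aug 13, 2016.

August 13, 2016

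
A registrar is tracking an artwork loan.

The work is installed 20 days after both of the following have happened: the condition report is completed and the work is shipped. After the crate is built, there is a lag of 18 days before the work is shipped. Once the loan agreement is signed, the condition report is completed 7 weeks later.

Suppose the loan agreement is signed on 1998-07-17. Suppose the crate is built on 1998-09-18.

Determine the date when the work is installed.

1998-10-26

The loan agreement is signed: Jul 17, 1998.
The condition report is completed: Jul 17, 1998 + 7 weeks = Sep 4, 1998.
The crate is built: Sep 18, 1998.
The work is shipped: Sep 18, 1998 + 18 days = Oct 6, 1998.
Both prerequisites met — the condition report is completed (Sep 4, 1998), the work is shipped (Oct 6, 1998); the later is Oct 6, 1998.
The work is installed: Oct 6, 1998 + 20 days = Oct 26, 1998.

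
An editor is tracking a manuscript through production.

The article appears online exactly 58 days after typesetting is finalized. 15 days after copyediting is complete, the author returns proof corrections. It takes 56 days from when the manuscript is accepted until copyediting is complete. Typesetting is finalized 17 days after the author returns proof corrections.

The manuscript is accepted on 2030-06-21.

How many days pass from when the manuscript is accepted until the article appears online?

Causal path: the manuscript is accepted → copyediting is complete → the author returns proof corrections → typesetting is finalized → the article appears online.
Total delay along the path: 56 + 15 + 17 + 58 = 146 days.

146 days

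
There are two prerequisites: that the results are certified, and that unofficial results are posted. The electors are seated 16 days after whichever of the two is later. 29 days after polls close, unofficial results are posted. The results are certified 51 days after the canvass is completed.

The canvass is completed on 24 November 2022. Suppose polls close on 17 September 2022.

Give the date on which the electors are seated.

The canvass is completed: Nov 24, 2022.
The results are certified: Nov 24, 2022 + 51 days = Jan 14, 2023.
Polls close: Sep 17, 2022.
Unofficial results are posted: Sep 17, 2022 + 29 days = Oct 16, 2022.
Both prerequisites met — the results are certified (Jan 14, 2023), unofficial results are posted (Oct 16, 2022); the later is Jan 14, 2023.
The electors are seated: Jan 14, 2023 + 16 days = Jan 30, 2023.

30 January 2023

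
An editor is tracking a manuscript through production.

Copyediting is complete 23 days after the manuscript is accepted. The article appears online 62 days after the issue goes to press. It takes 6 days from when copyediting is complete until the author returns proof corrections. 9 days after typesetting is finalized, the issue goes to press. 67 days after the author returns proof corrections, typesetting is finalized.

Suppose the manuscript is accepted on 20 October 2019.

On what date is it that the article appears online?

4 April 2020

The manuscript is accepted: Oct 20, 2019.
Copyediting is complete: Oct 20, 2019 + 23 days = Nov 12, 2019.
The author returns proof corrections: Nov 12, 2019 + 6 days = Nov 18, 2019.
Typesetting is finalized: Nov 18, 2019 + 67 days = Jan 24, 2020.
The issue goes to press: Jan 24, 2020 + 9 days = Feb 2, 2020.
The article appears online: Feb 2, 2020 + 62 days = Apr 4, 2020.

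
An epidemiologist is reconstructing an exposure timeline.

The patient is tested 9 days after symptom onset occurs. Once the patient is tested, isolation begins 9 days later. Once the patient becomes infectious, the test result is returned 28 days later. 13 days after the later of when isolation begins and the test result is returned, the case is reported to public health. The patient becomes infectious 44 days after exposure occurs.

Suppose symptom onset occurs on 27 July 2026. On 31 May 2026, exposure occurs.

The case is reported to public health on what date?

Symptom onset occurs: Jul 27, 2026.
The patient is tested: Jul 27, 2026 + 9 days = Aug 5, 2026.
Isolation begins: Aug 5, 2026 + 9 days = Aug 14, 2026.
Exposure occurs: May 31, 2026.
The patient becomes infectious: May 31, 2026 + 44 days = Jul 14, 2026.
The test result is returned: Jul 14, 2026 + 28 days = Aug 11, 2026.
Both prerequisites met — isolation begins (Aug 14, 2026), the test result is returned (Aug 11, 2026); the later is Aug 14, 2026.
The case is reported to public health: Aug 14, 2026 + 13 days = Aug 27, 2026.

27 August 2026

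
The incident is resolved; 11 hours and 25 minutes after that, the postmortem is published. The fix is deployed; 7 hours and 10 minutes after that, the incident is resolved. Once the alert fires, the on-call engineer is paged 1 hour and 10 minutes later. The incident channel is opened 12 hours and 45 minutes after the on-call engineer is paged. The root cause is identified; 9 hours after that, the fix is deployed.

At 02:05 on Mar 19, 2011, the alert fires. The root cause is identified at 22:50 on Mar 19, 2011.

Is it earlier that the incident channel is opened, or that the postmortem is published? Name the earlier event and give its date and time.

The alert fires: 02:05 Mar 19, 2011.
The on-call engineer is paged: 02:05 Mar 19, 2011 + 1h10m = 03:15 Mar 19, 2011.
The incident channel is opened: 03:15 Mar 19, 2011 + 12h45m = 16:00 Mar 19, 2011.
The root cause is identified: 22:50 Mar 19, 2011.
The fix is deployed: 22:50 Mar 19, 2011 + 9h = 07:50 Mar 20, 2011.
The incident is resolved: 07:50 Mar 20, 2011 + 7h10m = 15:00 Mar 20, 2011.
The postmortem is published: 15:00 Mar 20, 2011 + 11h25m = 02:25 Mar 21, 2011.
Comparing: the incident channel is opened at 16:00 Mar 19, 2011 vs the postmortem is published at 02:25 Mar 21, 2011. Earlier: the incident channel is opened.

The incident channel is opened — 16:00 on Mar 19, 2011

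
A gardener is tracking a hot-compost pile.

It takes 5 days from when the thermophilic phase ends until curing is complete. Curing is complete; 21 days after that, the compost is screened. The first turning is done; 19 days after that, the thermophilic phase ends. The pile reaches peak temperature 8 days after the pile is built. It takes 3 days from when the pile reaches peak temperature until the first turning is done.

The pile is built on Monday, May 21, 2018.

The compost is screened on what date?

The pile is built: May 21, 2018.
The pile reaches peak temperature: May 21, 2018 + 8 days = May 29, 2018.
The first turning is done: May 29, 2018 + 3 days = Jun 1, 2018.
The thermophilic phase ends: Jun 1, 2018 + 19 days = Jun 20, 2018.
Curing is complete: Jun 20, 2018 + 5 days = Jun 25, 2018.
The compost is screened: Jun 25, 2018 + 21 days = Jul 16, 2018.

Monday, July 16, 2018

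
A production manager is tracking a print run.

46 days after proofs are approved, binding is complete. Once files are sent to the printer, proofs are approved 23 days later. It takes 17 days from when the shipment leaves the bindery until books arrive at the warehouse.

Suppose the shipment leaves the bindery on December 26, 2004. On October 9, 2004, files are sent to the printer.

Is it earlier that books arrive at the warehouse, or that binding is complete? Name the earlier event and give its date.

Binding is complete — December 17, 2004

The shipment leaves the bindery: Dec 26, 2004.
Books arrive at the warehouse: Dec 26, 2004 + 17 days = Jan 12, 2005.
Files are sent to the printer: Oct 9, 2004.
Proofs are approved: Oct 9, 2004 + 23 days = Nov 1, 2004.
Binding is complete: Nov 1, 2004 + 46 days = Dec 17, 2004.
Comparing: books arrive at the warehouse on Jan 12, 2005 vs binding is complete on Dec 17, 2004. Earlier: binding is complete.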